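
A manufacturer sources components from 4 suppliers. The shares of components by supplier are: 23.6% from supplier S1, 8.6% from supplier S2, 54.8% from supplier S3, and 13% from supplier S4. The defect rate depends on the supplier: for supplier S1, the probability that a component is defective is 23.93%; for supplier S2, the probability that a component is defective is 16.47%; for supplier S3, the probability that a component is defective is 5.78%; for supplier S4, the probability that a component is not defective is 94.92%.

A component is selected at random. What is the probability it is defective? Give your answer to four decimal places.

P(D) ≈ 0.1089

P(D|S4) = 1 − 0.9492 = 0.0508.
P(D) = P(D|S1)·P(S1) + P(D|S2)·P(S2) + P(D|S3)·P(S3) + P(D|S4)·P(S4)
      = 0.2393·0.236 + 0.1647·0.086 + 0.0578·0.548 + 0.0508·0.13
      = 0.0564748 + 0.0141642 + 0.0316744 + 0.006604 = 0.1089174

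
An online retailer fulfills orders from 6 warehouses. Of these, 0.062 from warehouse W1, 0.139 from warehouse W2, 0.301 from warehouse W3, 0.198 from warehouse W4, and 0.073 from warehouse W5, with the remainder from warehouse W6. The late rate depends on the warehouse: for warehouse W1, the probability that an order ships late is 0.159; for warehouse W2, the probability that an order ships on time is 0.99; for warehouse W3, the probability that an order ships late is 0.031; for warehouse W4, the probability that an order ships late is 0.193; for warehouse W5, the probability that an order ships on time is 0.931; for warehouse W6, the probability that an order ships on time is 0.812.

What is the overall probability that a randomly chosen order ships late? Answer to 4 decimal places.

P(W6) = 1 − (0.062 + 0.139 + 0.301 + 0.198 + 0.073) = 0.227.
P(L|W2) = 1 − 0.99 = 0.01.
P(L|W5) = 1 − 0.931 = 0.069.
P(L|W6) = 1 − 0.812 = 0.188.
Summing over the partition,
P(L) = P(L|W1)·P(W1) + P(L|W2)·P(W2) + P(L|W3)·P(W3) + P(L|W4)·P(W4) + P(L|W5)·P(W5) + P(L|W6)·P(W6)
      = 0.159·0.062 + 0.01·0.139 + 0.031·0.301 + 0.193·0.198 + 0.069·0.073 + 0.188·0.227
      = 0.009858 + 0.00139 + 0.009331 + 0.038214 + 0.005037 + 0.042676 = 0.106506

P(L) ≈ 0.1065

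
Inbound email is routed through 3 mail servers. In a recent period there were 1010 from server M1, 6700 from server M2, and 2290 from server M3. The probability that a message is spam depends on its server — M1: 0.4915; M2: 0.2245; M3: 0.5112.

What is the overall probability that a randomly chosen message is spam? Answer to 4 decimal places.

P(S) ≈ 0.3171

Total: 1010 + 6700 + 2290 = 10000.
P(M1) = 1010/10000 = 0.101. P(M2) = 6700/10000 = 0.67. P(M3) = 2290/10000 = 0.229.
Using total probability over the partition,
P(S) = P(S|M1)·P(M1) + P(S|M2)·P(M2) + P(S|M3)·P(M3)
      = 0.4915·0.101 + 0.2245·0.67 + 0.5112·0.229
      = 0.0496415 + 0.150415 + 0.1170648 = 0.3171213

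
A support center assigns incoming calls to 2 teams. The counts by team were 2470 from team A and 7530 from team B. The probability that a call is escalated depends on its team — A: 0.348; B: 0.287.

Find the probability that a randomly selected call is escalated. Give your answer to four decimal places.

Total: 2470 + 7530 = 10000.
P(A) = 2470/10000 = 0.247. P(B) = 7530/10000 = 0.753.
Using total probability over the partition,
P(E) = P(E|A)·P(A) + P(E|B)·P(B)
      = 0.348·0.247 + 0.287·0.753
      = 0.085956 + 0.216111 = 0.302067

0.3021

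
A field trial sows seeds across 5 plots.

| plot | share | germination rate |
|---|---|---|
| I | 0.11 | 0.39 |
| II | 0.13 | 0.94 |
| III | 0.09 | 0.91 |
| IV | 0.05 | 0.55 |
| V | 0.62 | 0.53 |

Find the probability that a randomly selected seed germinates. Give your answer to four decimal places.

P(G) ≈ 0.6031

By the law of total probability,
P(G) = P(G|I)·P(I) + P(G|II)·P(II) + P(G|III)·P(III) + P(G|IV)·P(IV) + P(G|V)·P(V)
      = 0.39·0.11 + 0.94·0.13 + 0.91·0.09 + 0.55·0.05 + 0.53·0.62
      = 0.0429 + 0.1222 + 0.0819 + 0.0275 + 0.3286 = 0.6031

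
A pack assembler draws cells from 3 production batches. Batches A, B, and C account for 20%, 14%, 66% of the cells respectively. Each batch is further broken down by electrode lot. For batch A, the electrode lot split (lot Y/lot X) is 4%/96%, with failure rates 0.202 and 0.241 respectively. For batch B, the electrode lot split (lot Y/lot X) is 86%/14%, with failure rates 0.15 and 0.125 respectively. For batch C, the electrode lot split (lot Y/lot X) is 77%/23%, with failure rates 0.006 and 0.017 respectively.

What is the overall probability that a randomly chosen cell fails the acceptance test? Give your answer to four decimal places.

P(F|A) = 0.04·0.202 + 0.96·0.241 = 0.00808 + 0.23136 = 0.23944
P(F|B) = 0.86·0.15 + 0.14·0.125 = 0.129 + 0.0175 = 0.1465
P(F|C) = 0.77·0.006 + 0.23·0.017 = 0.00462 + 0.00391 = 0.00853
By total probability over the outer partition,
P(F) = 0.2·0.23944 + 0.14·0.1465 + 0.66·0.00853
      = 0.047888 + 0.02051 + 0.0056298 = 0.0740278

P(F) ≈ 0.0740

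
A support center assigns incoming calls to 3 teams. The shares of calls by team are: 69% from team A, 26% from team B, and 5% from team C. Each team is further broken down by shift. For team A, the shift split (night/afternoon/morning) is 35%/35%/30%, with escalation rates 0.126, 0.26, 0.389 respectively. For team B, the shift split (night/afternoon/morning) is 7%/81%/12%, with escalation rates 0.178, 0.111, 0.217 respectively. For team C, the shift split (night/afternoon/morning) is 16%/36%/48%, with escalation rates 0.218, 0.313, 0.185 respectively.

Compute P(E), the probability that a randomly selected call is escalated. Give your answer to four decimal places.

P(E|A) = 0.35·0.126 + 0.35·0.26 + 0.3·0.389 = 0.0441 + 0.091 + 0.1167 = 0.2518
P(E|B) = 0.07·0.178 + 0.81·0.111 + 0.12·0.217 = 0.01246 + 0.08991 + 0.02604 = 0.12841
P(E|C) = 0.16·0.218 + 0.36·0.313 + 0.48·0.185 = 0.03488 + 0.11268 + 0.0888 = 0.23636
By total probability over the outer partition,
P(E) = 0.69·0.2518 + 0.26·0.12841 + 0.05·0.23636
      = 0.173742 + 0.0333866 + 0.011818 = 0.2189466

P(E) ≈ 0.2189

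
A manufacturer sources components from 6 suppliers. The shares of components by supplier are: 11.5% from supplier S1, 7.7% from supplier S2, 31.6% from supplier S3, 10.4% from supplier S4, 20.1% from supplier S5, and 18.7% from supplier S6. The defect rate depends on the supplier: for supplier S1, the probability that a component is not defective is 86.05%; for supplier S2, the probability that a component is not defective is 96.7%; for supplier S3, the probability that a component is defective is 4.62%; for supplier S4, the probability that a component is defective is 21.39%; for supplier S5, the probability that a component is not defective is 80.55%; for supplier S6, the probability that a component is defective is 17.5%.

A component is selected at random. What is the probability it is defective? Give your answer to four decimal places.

P(D|S1) = 1 − 0.8605 = 0.1395.
P(D|S2) = 1 − 0.967 = 0.033.
P(D|S5) = 1 − 0.8055 = 0.1945.
P(D) = P(D|S1)·P(S1) + P(D|S2)·P(S2) + P(D|S3)·P(S3) + P(D|S4)·P(S4) + P(D|S5)·P(S5) + P(D|S6)·P(S6)
      = 0.1395·0.115 + 0.033·0.077 + 0.0462·0.316 + 0.2139·0.104 + 0.1945·0.201 + 0.175·0.187
      = 0.0160425 + 0.002541 + 0.0145992 + 0.0222456 + 0.0390945 + 0.032725 = 0.1272478

P(D) ≈ 0.1272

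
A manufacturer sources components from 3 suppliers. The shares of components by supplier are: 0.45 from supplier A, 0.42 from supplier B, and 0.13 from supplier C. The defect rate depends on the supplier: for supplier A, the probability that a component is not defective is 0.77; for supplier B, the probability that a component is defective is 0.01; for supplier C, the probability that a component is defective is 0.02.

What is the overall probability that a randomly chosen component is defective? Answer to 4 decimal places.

P(D|A) = 1 − 0.77 = 0.23.
P(D) = P(D|A)·P(A) + P(D|B)·P(B) + P(D|C)·P(C)
      = 0.23·0.45 + 0.01·0.42 + 0.02·0.13
      = 0.1035 + 0.0042 + 0.0026 = 0.1103

P(D) ≈ 0.1103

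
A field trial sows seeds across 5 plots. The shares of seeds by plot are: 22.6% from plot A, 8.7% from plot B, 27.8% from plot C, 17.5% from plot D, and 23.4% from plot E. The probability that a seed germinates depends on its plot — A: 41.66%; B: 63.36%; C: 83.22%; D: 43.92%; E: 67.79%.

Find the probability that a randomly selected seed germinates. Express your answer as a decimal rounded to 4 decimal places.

P(G) ≈ 0.6161

Summing over the partition,
P(G) = P(G|A)·P(A) + P(G|B)·P(B) + P(G|C)·P(C) + P(G|D)·P(D) + P(G|E)·P(E)
      = 0.4166·0.226 + 0.6336·0.087 + 0.8322·0.278 + 0.4392·0.175 + 0.6779·0.234
      = 0.0941516 + 0.0551232 + 0.2313516 + 0.07686 + 0.1586286 = 0.616115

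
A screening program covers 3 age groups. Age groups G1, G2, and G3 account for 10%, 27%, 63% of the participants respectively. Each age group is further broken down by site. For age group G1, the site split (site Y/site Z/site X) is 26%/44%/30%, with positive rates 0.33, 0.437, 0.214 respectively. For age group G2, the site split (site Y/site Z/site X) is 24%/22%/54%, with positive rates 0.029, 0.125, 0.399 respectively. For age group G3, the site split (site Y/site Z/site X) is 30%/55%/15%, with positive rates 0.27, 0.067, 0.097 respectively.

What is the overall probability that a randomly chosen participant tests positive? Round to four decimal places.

P(T|G1) = 0.26·0.33 + 0.44·0.437 + 0.3·0.214 = 0.0858 + 0.19228 + 0.0642 = 0.34228
P(T|G2) = 0.24·0.029 + 0.22·0.125 + 0.54·0.399 = 0.00696 + 0.0275 + 0.21546 = 0.24992
P(T|G3) = 0.3·0.27 + 0.55·0.067 + 0.15·0.097 = 0.081 + 0.03685 + 0.01455 = 0.1324
Then overall,
P(T) = 0.1·0.34228 + 0.27·0.24992 + 0.63·0.1324
      = 0.034228 + 0.0674784 + 0.083412 = 0.1851184

P(T) ≈ 0.1851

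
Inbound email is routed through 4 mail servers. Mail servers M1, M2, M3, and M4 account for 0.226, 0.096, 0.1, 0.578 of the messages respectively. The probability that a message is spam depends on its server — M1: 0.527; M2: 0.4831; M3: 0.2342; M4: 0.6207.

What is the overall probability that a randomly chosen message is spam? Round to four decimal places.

P(S) = P(S|M1)·P(M1) + P(S|M2)·P(M2) + P(S|M3)·P(M3) + P(S|M4)·P(M4)
      = 0.527·0.226 + 0.4831·0.096 + 0.2342·0.1 + 0.6207·0.578
      = 0.119102 + 0.0463776 + 0.02342 + 0.3587646 = 0.5476642

0.5477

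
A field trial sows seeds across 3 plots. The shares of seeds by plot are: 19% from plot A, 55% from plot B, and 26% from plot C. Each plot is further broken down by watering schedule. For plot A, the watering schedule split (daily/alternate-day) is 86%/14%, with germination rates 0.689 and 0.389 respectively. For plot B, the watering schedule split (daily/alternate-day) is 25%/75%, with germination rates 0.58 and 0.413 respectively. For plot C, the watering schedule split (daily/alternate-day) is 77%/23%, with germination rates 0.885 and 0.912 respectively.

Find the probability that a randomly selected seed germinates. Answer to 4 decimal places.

P(G|A) = 0.86·0.689 + 0.14·0.389 = 0.59254 + 0.05446 = 0.647
P(G|B) = 0.25·0.58 + 0.75·0.413 = 0.145 + 0.30975 = 0.45475
P(G|C) = 0.77·0.885 + 0.23·0.912 = 0.68145 + 0.20976 = 0.89121
By total probability over the outer partition,
P(G) = 0.19·0.647 + 0.55·0.45475 + 0.26·0.89121
      = 0.12293 + 0.2501125 + 0.2317146 = 0.6047571

P(G) ≈ 0.6048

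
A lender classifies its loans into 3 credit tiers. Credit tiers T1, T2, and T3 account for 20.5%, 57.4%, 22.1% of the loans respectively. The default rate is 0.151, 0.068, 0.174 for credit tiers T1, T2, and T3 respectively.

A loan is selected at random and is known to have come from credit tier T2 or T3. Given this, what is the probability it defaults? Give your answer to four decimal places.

0.0975

Let S = {T2, T3}.
P(S) = 0.574 + 0.221 = 0.795.
P(D ∩ S) = 0.068·0.574 + 0.174·0.221 = 0.039032 + 0.038454 = 0.077486.
P(D | S) = 0.077486 / 0.795 = 0.097467…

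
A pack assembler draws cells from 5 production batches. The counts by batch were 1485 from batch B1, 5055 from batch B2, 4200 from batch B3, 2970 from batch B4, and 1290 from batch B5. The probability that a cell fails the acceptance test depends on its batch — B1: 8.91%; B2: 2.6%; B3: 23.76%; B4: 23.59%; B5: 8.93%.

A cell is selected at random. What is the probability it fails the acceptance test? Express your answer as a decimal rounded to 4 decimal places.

Total: 1485 + 5055 + 4200 + 2970 + 1290 = 15000.
P(B1) = 1485/15000 = 0.099. P(B2) = 5055/15000 = 0.337. P(B3) = 4200/15000 = 0.28. P(B4) = 2970/15000 = 0.198. P(B5) = 1290/15000 = 0.086.
Summing over the partition,
P(F) = P(F|B1)·P(B1) + P(F|B2)·P(B2) + P(F|B3)·P(B3) + P(F|B4)·P(B4) + P(F|B5)·P(B5)
      = 0.0891·0.099 + 0.026·0.337 + 0.2376·0.28 + 0.2359·0.198 + 0.0893·0.086
      = 0.0088209 + 0.008762 + 0.066528 + 0.0467082 + 0.0076798 = 0.1384989

0.1385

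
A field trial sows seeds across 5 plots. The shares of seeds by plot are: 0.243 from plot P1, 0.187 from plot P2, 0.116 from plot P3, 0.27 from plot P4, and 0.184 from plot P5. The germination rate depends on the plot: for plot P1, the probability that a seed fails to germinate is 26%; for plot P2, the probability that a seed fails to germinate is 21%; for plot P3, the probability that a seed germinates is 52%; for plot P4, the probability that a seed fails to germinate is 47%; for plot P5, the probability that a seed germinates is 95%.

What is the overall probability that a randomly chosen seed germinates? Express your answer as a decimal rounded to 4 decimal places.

P(G|P1) = 1 − 0.26 = 0.74.
P(G|P2) = 1 − 0.21 = 0.79.
P(G|P4) = 1 − 0.47 = 0.53.
P(G) = P(G|P1)·P(P1) + P(G|P2)·P(P2) + P(G|P3)·P(P3) + P(G|P4)·P(P4) + P(G|P5)·P(P5)
      = 0.74·0.243 + 0.79·0.187 + 0.52·0.116 + 0.53·0.27 + 0.95·0.184
      = 0.17982 + 0.14773 + 0.06032 + 0.1431 + 0.1748 = 0.70577

0.7058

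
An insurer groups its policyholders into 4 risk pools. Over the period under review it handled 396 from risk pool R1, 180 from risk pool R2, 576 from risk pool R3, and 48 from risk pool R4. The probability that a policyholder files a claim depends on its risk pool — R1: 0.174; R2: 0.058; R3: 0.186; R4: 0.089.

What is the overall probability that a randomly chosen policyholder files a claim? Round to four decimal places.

0.1590

Total: 396 + 180 + 576 + 48 = 1200.
P(R1) = 396/1200 = 0.33. P(R2) = 180/1200 = 0.15. P(R3) = 576/1200 = 0.48. P(R4) = 48/1200 = 0.04.
P(C) = P(C|R1)·P(R1) + P(C|R2)·P(R2) + P(C|R3)·P(R3) + P(C|R4)·P(R4)
      = 0.174·0.33 + 0.058·0.15 + 0.186·0.48 + 0.089·0.04
      = 0.05742 + 0.0087 + 0.08928 + 0.00356 = 0.15896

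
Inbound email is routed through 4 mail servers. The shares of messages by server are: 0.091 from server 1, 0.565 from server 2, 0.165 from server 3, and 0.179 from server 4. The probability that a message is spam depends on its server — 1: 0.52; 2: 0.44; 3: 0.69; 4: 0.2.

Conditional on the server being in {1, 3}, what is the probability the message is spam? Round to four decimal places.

P(S|J) ≈ 0.6296

Let J = {1, 3}.
P(J) = 0.091 + 0.165 = 0.256.
P(S ∩ J) = 0.52·0.091 + 0.69·0.165 = 0.04732 + 0.11385 = 0.16117.
P(S | J) = 0.16117 / 0.256 = 0.629570…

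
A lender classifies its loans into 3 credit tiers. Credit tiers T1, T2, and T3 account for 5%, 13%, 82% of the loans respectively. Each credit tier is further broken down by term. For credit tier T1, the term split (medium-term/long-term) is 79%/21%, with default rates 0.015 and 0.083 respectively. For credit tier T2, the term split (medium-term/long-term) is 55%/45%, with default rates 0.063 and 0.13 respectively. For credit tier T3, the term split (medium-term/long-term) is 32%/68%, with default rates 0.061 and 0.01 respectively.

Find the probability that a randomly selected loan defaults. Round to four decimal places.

0.0352

P(D|T1) = 0.79·0.015 + 0.21·0.083 = 0.01185 + 0.01743 = 0.02928
P(D|T2) = 0.55·0.063 + 0.45·0.13 = 0.03465 + 0.0585 = 0.09315
P(D|T3) = 0.32·0.061 + 0.68·0.01 = 0.01952 + 0.0068 = 0.02632
By total probability over the outer partition,
P(D) = 0.05·0.02928 + 0.13·0.09315 + 0.82·0.02632
      = 0.001464 + 0.0121095 + 0.0215824 = 0.0351559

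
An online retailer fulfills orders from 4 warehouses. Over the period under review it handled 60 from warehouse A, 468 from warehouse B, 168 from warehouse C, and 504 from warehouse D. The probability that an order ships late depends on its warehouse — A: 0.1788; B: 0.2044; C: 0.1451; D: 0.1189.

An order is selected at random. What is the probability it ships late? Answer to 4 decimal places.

Total: 60 + 468 + 168 + 504 = 1200.
P(A) = 60/1200 = 0.05. P(B) = 468/1200 = 0.39. P(C) = 168/1200 = 0.14. P(D) = 504/1200 = 0.42.
Using total probability over the partition,
P(L) = P(L|A)·P(A) + P(L|B)·P(B) + P(L|C)·P(C) + P(L|D)·P(D)
      = 0.1788·0.05 + 0.2044·0.39 + 0.1451·0.14 + 0.1189·0.42
      = 0.00894 + 0.079716 + 0.020314 + 0.049938 = 0.158908

P(L) ≈ 0.1589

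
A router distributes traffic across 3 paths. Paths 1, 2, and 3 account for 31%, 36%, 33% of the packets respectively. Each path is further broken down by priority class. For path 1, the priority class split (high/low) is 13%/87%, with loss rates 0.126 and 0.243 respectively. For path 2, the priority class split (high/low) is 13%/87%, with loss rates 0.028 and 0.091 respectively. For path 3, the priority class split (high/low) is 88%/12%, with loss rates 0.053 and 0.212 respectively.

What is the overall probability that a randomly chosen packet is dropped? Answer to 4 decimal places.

P(L|1) = 0.13·0.126 + 0.87·0.243 = 0.01638 + 0.21141 = 0.22779
P(L|2) = 0.13·0.028 + 0.87·0.091 = 0.00364 + 0.07917 = 0.08281
P(L|3) = 0.88·0.053 + 0.12·0.212 = 0.04664 + 0.02544 = 0.07208
By total probability over the outer partition,
P(L) = 0.31·0.22779 + 0.36·0.08281 + 0.33·0.07208
      = 0.0706149 + 0.0298116 + 0.0237864 = 0.1242129

P(L) ≈ 0.1242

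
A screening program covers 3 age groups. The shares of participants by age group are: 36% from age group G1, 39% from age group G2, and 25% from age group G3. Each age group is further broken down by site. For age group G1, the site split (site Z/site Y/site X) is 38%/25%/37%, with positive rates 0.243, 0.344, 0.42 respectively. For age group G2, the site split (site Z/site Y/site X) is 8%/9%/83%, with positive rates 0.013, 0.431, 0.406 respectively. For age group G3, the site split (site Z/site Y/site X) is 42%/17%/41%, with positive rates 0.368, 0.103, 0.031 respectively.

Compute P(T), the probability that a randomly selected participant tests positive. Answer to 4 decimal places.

P(T|G1) = 0.38·0.243 + 0.25·0.344 + 0.37·0.42 = 0.09234 + 0.086 + 0.1554 = 0.33374
P(T|G2) = 0.08·0.013 + 0.09·0.431 + 0.83·0.406 = 0.00104 + 0.03879 + 0.33698 = 0.37681
P(T|G3) = 0.42·0.368 + 0.17·0.103 + 0.41·0.031 = 0.15456 + 0.01751 + 0.01271 = 0.18478
Then overall,
P(T) = 0.36·0.33374 + 0.39·0.37681 + 0.25·0.18478
      = 0.1201464 + 0.1469559 + 0.046195 = 0.3132973

P(T) ≈ 0.3133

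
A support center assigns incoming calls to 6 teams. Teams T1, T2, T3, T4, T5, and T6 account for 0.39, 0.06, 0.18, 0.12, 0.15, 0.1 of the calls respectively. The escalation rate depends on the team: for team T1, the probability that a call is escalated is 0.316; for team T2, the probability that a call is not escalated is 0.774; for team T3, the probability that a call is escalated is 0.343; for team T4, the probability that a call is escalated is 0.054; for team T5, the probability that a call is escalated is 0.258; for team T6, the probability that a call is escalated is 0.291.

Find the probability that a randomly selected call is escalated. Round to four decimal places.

P(E|T2) = 1 − 0.774 = 0.226.
P(E) = P(E|T1)·P(T1) + P(E|T2)·P(T2) + P(E|T3)·P(T3) + P(E|T4)·P(T4) + P(E|T5)·P(T5) + P(E|T6)·P(T6)
      = 0.316·0.39 + 0.226·0.06 + 0.343·0.18 + 0.054·0.12 + 0.258·0.15 + 0.291·0.1
      = 0.12324 + 0.01356 + 0.06174 + 0.00648 + 0.0387 + 0.0291 = 0.27282

P(E) ≈ 0.2728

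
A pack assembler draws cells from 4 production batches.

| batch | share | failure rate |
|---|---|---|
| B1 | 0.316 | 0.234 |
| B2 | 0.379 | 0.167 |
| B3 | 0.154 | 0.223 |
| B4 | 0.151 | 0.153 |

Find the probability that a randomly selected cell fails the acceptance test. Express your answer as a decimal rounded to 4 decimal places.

0.1947

P(F) = P(F|B1)·P(B1) + P(F|B2)·P(B2) + P(F|B3)·P(B3) + P(F|B4)·P(B4)
      = 0.234·0.316 + 0.167·0.379 + 0.223·0.154 + 0.153·0.151
      = 0.073944 + 0.063293 + 0.034342 + 0.023103 = 0.194682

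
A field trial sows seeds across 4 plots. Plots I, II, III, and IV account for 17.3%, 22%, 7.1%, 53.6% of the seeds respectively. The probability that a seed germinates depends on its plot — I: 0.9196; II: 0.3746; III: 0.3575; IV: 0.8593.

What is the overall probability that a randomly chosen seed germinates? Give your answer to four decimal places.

P(G) = P(G|I)·P(I) + P(G|II)·P(II) + P(G|III)·P(III) + P(G|IV)·P(IV)
      = 0.9196·0.173 + 0.3746·0.22 + 0.3575·0.071 + 0.8593·0.536
      = 0.1590908 + 0.082412 + 0.0253825 + 0.4605848 = 0.7274701

0.7275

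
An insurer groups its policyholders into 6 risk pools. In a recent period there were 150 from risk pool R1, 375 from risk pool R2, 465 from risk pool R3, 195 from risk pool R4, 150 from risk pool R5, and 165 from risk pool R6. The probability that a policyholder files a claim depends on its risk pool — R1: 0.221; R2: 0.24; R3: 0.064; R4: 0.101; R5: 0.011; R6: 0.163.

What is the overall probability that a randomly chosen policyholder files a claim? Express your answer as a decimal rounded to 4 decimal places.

Total: 150 + 375 + 465 + 195 + 150 + 165 = 1500.
P(R1) = 150/1500 = 0.1. P(R2) = 375/1500 = 0.25. P(R3) = 465/1500 = 0.31. P(R4) = 195/1500 = 0.13. P(R5) = 150/1500 = 0.1. P(R6) = 165/1500 = 0.11.
By the law of total probability,
P(C) = P(C|R1)·P(R1) + P(C|R2)·P(R2) + P(C|R3)·P(R3) + P(C|R4)·P(R4) + P(C|R5)·P(R5) + P(C|R6)·P(R6)
      = 0.221·0.1 + 0.24·0.25 + 0.064·0.31 + 0.101·0.13 + 0.011·0.1 + 0.163·0.11
      = 0.0221 + 0.06 + 0.01984 + 0.01313 + 0.0011 + 0.01793 = 0.1341

0.1341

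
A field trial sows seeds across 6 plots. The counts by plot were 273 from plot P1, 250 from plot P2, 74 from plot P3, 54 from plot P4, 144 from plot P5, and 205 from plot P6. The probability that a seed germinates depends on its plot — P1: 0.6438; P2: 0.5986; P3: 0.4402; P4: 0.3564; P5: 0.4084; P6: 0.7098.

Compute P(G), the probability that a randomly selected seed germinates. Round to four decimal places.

P(G) ≈ 0.5815

Total: 273 + 250 + 74 + 54 + 144 + 205 = 1000.
P(P1) = 273/1000 = 0.273. P(P2) = 250/1000 = 0.25. P(P3) = 74/1000 = 0.074. P(P4) = 54/1000 = 0.054. P(P5) = 144/1000 = 0.144. P(P6) = 205/1000 = 0.205.
P(G) = P(G|P1)·P(P1) + P(G|P2)·P(P2) + P(G|P3)·P(P3) + P(G|P4)·P(P4) + P(G|P5)·P(P5) + P(G|P6)·P(P6)
      = 0.6438·0.273 + 0.5986·0.25 + 0.4402·0.074 + 0.3564·0.054 + 0.4084·0.144 + 0.7098·0.205
      = 0.1757574 + 0.14965 + 0.0325748 + 0.0192456 + 0.0588096 + 0.145509 = 0.5815464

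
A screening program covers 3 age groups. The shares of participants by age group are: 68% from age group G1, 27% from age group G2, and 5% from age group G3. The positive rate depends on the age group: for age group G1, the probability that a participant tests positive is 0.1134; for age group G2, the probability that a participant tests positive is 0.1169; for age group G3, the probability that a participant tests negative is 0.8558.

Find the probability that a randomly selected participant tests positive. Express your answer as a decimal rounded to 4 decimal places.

P(T|G3) = 1 − 0.8558 = 0.1442.
Using total probability over the partition,
P(T) = P(T|G1)·P(G1) + P(T|G2)·P(G2) + P(T|G3)·P(G3)
      = 0.1134·0.68 + 0.1169·0.27 + 0.1442·0.05
      = 0.077112 + 0.031563 + 0.00721 = 0.115885

0.1159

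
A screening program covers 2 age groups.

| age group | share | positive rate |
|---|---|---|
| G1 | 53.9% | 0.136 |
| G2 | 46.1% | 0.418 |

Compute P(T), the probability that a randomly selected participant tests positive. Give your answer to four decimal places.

P(T) = P(T|G1)·P(G1) + P(T|G2)·P(G2)
      = 0.136·0.539 + 0.418·0.461
      = 0.073304 + 0.192698 = 0.266002

0.2660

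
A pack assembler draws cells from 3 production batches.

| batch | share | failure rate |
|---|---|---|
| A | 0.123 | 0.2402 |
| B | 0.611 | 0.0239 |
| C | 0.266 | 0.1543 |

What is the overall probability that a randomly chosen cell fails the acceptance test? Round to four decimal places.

0.0852

P(F) = P(F|A)·P(A) + P(F|B)·P(B) + P(F|C)·P(C)
      = 0.2402·0.123 + 0.0239·0.611 + 0.1543·0.266
      = 0.0295446 + 0.0146029 + 0.0410438 = 0.0851913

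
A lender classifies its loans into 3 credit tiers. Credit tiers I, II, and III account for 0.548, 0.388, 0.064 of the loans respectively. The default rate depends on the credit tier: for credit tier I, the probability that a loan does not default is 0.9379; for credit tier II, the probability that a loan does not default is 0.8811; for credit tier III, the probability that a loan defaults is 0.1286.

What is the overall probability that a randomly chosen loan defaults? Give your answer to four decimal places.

0.0884

P(D|I) = 1 − 0.9379 = 0.0621.
P(D|II) = 1 − 0.8811 = 0.1189.
P(D) = P(D|I)·P(I) + P(D|II)·P(II) + P(D|III)·P(III)
      = 0.0621·0.548 + 0.1189·0.388 + 0.1286·0.064
      = 0.0340308 + 0.0461332 + 0.0082304 = 0.0883944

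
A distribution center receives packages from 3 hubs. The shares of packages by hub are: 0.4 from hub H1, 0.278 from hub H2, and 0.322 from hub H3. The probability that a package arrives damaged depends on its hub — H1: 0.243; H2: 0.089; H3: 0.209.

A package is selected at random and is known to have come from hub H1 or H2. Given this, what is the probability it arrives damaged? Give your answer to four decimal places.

Let S = {H1, H2}.
P(S) = 0.4 + 0.278 = 0.678.
P(D ∩ S) = 0.243·0.4 + 0.089·0.278 = 0.0972 + 0.024742 = 0.121942.
P(D | S) = 0.121942 / 0.678 = 0.179855…

P(D|S) ≈ 0.1799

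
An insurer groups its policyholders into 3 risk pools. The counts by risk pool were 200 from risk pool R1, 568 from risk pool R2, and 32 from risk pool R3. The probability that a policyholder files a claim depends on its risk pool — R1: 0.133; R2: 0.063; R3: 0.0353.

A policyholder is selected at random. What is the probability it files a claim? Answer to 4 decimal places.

Total: 200 + 568 + 32 = 800.
P(R1) = 200/800 = 0.25. P(R2) = 568/800 = 0.71. P(R3) = 32/800 = 0.04.
P(C) = P(C|R1)·P(R1) + P(C|R2)·P(R2) + P(C|R3)·P(R3)
      = 0.133·0.25 + 0.063·0.71 + 0.0353·0.04
      = 0.03325 + 0.04473 + 0.001412 = 0.079392

P(C) ≈ 0.0794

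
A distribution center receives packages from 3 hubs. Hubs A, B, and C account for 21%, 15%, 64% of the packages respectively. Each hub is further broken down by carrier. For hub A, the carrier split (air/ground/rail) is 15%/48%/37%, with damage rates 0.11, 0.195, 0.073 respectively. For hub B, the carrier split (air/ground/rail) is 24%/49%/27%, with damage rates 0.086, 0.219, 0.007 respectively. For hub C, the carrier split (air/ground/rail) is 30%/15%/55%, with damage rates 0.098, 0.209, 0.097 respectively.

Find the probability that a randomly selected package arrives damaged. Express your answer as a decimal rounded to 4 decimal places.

P(D|A) = 0.15·0.11 + 0.48·0.195 + 0.37·0.073 = 0.0165 + 0.0936 + 0.02701 = 0.13711
P(D|B) = 0.24·0.086 + 0.49·0.219 + 0.27·0.007 = 0.02064 + 0.10731 + 0.00189 = 0.12984
P(D|C) = 0.3·0.098 + 0.15·0.209 + 0.55·0.097 = 0.0294 + 0.03135 + 0.05335 = 0.1141
By total probability over the outer partition,
P(D) = 0.21·0.13711 + 0.15·0.12984 + 0.64·0.1141
      = 0.0287931 + 0.019476 + 0.073024 = 0.1212931

0.1213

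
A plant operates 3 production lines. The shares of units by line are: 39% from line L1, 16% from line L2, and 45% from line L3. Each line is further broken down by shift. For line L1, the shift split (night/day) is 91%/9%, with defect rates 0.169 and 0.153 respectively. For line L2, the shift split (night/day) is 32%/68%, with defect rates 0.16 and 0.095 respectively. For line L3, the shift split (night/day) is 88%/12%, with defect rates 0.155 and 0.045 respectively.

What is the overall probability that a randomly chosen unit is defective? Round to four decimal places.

0.1477

P(D|L1) = 0.91·0.169 + 0.09·0.153 = 0.15379 + 0.01377 = 0.16756
P(D|L2) = 0.32·0.16 + 0.68·0.095 = 0.0512 + 0.0646 = 0.1158
P(D|L3) = 0.88·0.155 + 0.12·0.045 = 0.1364 + 0.0054 = 0.1418
By total probability over the outer partition,
P(D) = 0.39·0.16756 + 0.16·0.1158 + 0.45·0.1418
      = 0.0653484 + 0.018528 + 0.06381 = 0.1476864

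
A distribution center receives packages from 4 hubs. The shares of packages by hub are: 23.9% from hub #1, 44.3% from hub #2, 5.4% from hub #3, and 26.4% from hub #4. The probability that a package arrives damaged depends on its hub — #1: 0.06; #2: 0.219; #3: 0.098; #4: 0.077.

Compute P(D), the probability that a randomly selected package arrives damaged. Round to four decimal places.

Summing over the partition,
P(D) = P(D|#1)·P(#1) + P(D|#2)·P(#2) + P(D|#3)·P(#3) + P(D|#4)·P(#4)
      = 0.06·0.239 + 0.219·0.443 + 0.098·0.054 + 0.077·0.264
      = 0.01434 + 0.097017 + 0.005292 + 0.020328 = 0.136977

0.1370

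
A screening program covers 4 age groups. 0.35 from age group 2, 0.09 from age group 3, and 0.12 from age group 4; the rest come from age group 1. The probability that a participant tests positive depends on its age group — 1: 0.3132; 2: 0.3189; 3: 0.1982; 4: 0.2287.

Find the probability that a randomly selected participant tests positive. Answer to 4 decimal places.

P(1) = 1 − (0.35 + 0.09 + 0.12) = 0.44.
P(T) = P(T|1)·P(1) + P(T|2)·P(2) + P(T|3)·P(3) + P(T|4)·P(4)
      = 0.3132·0.44 + 0.3189·0.35 + 0.1982·0.09 + 0.2287·0.12
      = 0.137808 + 0.111615 + 0.017838 + 0.027444 = 0.294705

0.2947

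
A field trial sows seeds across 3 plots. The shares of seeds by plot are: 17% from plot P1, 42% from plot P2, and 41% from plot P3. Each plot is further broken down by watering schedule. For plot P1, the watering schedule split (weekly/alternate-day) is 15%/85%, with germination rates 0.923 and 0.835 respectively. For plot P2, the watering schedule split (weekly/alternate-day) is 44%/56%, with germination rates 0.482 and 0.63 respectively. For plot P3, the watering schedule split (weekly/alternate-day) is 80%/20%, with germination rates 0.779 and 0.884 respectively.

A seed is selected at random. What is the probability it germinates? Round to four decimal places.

P(G|P1) = 0.15·0.923 + 0.85·0.835 = 0.13845 + 0.70975 = 0.8482
P(G|P2) = 0.44·0.482 + 0.56·0.63 = 0.21208 + 0.3528 = 0.56488
P(G|P3) = 0.8·0.779 + 0.2·0.884 = 0.6232 + 0.1768 = 0.8
Then overall,
P(G) = 0.17·0.8482 + 0.42·0.56488 + 0.41·0.8
      = 0.144194 + 0.2372496 + 0.328 = 0.7094436

0.7094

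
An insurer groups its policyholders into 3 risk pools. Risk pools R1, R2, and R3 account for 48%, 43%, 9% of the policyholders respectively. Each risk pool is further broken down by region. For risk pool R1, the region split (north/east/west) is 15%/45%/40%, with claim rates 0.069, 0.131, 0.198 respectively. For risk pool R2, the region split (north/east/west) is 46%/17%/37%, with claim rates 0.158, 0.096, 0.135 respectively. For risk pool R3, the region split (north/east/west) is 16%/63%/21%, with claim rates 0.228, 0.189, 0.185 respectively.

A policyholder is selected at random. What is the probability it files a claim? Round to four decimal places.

0.1485

P(C|R1) = 0.15·0.069 + 0.45·0.131 + 0.4·0.198 = 0.01035 + 0.05895 + 0.0792 = 0.1485
P(C|R2) = 0.46·0.158 + 0.17·0.096 + 0.37·0.135 = 0.07268 + 0.01632 + 0.04995 = 0.13895
P(C|R3) = 0.16·0.228 + 0.63·0.189 + 0.21·0.185 = 0.03648 + 0.11907 + 0.03885 = 0.1944
Then overall,
P(C) = 0.48·0.1485 + 0.43·0.13895 + 0.09·0.1944
      = 0.07128 + 0.0597485 + 0.017496 = 0.1485245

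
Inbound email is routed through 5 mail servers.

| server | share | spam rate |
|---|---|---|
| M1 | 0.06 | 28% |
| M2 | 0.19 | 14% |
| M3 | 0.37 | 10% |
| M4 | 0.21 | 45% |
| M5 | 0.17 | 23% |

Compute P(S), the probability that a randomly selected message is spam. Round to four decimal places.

P(S) ≈ 0.2140

By the law of total probability,
P(S) = P(S|M1)·P(M1) + P(S|M2)·P(M2) + P(S|M3)·P(M3) + P(S|M4)·P(M4) + P(S|M5)·P(M5)
      = 0.28·0.06 + 0.14·0.19 + 0.1·0.37 + 0.45·0.21 + 0.23·0.17
      = 0.0168 + 0.0266 + 0.037 + 0.0945 + 0.0391 = 0.214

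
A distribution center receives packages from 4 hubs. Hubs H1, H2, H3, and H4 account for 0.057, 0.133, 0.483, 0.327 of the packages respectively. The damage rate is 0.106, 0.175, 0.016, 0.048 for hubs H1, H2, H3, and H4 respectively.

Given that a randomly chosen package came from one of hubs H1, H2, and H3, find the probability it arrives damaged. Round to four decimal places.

0.0550

Let S = {H1, H2, H3}.
P(S) = 0.057 + 0.133 + 0.483 = 0.673.
P(D ∩ S) = 0.106·0.057 + 0.175·0.133 + 0.016·0.483 = 0.006042 + 0.023275 + 0.007728 = 0.037045.
P(D | S) = 0.037045 / 0.673 = 0.055045…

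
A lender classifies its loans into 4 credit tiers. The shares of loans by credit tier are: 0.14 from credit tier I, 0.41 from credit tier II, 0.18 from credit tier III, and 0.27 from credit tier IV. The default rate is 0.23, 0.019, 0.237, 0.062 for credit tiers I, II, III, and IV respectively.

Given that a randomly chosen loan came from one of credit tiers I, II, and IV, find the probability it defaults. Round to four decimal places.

Let S = {I, II, IV}.
P(S) = 0.14 + 0.41 + 0.27 = 0.82.
P(D ∩ S) = 0.23·0.14 + 0.019·0.41 + 0.062·0.27 = 0.0322 + 0.00779 + 0.01674 = 0.05673.
P(D | S) = 0.05673 / 0.82 = 0.069183…

P(D|S) ≈ 0.0692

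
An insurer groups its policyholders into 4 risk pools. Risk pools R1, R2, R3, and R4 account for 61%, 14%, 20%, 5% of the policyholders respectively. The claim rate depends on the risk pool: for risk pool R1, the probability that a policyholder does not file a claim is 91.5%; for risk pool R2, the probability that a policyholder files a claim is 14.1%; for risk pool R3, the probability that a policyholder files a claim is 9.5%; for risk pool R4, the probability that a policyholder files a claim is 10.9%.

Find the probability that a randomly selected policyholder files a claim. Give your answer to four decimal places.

0.0960

P(C|R1) = 1 − 0.915 = 0.085.
Using total probability over the partition,
P(C) = P(C|R1)·P(R1) + P(C|R2)·P(R2) + P(C|R3)·P(R3) + P(C|R4)·P(R4)
      = 0.085·0.61 + 0.141·0.14 + 0.095·0.2 + 0.109·0.05
      = 0.05185 + 0.01974 + 0.019 + 0.00545 = 0.09604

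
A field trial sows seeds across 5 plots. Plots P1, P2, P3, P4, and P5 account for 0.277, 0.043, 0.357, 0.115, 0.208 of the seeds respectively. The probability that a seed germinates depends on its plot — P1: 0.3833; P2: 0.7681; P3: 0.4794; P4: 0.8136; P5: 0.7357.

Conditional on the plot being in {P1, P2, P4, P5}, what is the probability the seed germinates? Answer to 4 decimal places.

Let S = {P1, P2, P4, P5}.
P(S) = 0.277 + 0.043 + 0.115 + 0.208 = 0.643.
P(G ∩ S) = 0.3833·0.277 + 0.7681·0.043 + 0.8136·0.115 + 0.7357·0.208 = 0.1061741 + 0.0330283 + 0.093564 + 0.1530256 = 0.385792.
P(G | S) = 0.385792 / 0.643 = 0.599988…

0.6000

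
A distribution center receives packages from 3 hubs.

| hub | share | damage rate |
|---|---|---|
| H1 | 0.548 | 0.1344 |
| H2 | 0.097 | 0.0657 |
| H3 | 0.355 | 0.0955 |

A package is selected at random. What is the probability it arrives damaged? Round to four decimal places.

P(D) ≈ 0.1139

P(D) = P(D|H1)·P(H1) + P(D|H2)·P(H2) + P(D|H3)·P(H3)
      = 0.1344·0.548 + 0.0657·0.097 + 0.0955·0.355
      = 0.0736512 + 0.0063729 + 0.0339025 = 0.1139266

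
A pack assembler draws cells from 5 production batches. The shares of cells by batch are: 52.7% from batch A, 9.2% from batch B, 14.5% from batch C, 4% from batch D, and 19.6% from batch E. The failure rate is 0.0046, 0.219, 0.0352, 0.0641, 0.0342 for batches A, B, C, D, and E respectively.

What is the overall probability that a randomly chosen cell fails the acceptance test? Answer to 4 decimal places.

0.0369

P(F) = P(F|A)·P(A) + P(F|B)·P(B) + P(F|C)·P(C) + P(F|D)·P(D) + P(F|E)·P(E)
      = 0.0046·0.527 + 0.219·0.092 + 0.0352·0.145 + 0.0641·0.04 + 0.0342·0.196
      = 0.0024242 + 0.020148 + 0.005104 + 0.002564 + 0.0067032 = 0.0369434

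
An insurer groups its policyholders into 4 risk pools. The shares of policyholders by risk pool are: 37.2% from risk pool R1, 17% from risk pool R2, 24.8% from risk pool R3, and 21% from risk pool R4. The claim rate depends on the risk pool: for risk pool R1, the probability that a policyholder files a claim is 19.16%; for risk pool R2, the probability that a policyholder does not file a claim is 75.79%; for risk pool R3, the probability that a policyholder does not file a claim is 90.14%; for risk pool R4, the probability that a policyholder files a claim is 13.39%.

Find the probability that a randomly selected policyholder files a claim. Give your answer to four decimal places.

P(C) ≈ 0.1650

P(C|R2) = 1 − 0.7579 = 0.2421.
P(C|R3) = 1 − 0.9014 = 0.0986.
P(C) = P(C|R1)·P(R1) + P(C|R2)·P(R2) + P(C|R3)·P(R3) + P(C|R4)·P(R4)
      = 0.1916·0.372 + 0.2421·0.17 + 0.0986·0.248 + 0.1339·0.21
      = 0.0712752 + 0.041157 + 0.0244528 + 0.028119 = 0.165004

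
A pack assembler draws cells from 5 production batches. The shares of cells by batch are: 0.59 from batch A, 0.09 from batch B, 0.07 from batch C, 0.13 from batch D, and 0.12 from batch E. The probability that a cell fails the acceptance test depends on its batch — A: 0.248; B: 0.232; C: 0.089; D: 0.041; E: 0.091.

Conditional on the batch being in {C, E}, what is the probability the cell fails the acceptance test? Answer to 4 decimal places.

Let S = {C, E}.
P(S) = 0.07 + 0.12 = 0.19.
P(F ∩ S) = 0.089·0.07 + 0.091·0.12 = 0.00623 + 0.01092 = 0.01715.
P(F | S) = 0.01715 / 0.19 = 0.090263…

0.0903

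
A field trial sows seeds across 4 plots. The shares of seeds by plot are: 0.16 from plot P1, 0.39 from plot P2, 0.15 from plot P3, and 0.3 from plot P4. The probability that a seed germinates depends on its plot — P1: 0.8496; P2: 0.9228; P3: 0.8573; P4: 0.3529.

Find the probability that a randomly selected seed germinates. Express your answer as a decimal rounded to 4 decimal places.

P(G) = P(G|P1)·P(P1) + P(G|P2)·P(P2) + P(G|P3)·P(P3) + P(G|P4)·P(P4)
      = 0.8496·0.16 + 0.9228·0.39 + 0.8573·0.15 + 0.3529·0.3
      = 0.135936 + 0.359892 + 0.128595 + 0.10587 = 0.730293

P(G) ≈ 0.7303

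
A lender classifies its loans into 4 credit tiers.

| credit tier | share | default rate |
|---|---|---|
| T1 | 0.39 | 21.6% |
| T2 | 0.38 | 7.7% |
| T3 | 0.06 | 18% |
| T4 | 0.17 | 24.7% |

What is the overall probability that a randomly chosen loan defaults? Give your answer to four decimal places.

P(D) ≈ 0.1663

Summing over the partition,
P(D) = P(D|T1)·P(T1) + P(D|T2)·P(T2) + P(D|T3)·P(T3) + P(D|T4)·P(T4)
      = 0.216·0.39 + 0.077·0.38 + 0.18·0.06 + 0.247·0.17
      = 0.08424 + 0.02926 + 0.0108 + 0.04199 = 0.16629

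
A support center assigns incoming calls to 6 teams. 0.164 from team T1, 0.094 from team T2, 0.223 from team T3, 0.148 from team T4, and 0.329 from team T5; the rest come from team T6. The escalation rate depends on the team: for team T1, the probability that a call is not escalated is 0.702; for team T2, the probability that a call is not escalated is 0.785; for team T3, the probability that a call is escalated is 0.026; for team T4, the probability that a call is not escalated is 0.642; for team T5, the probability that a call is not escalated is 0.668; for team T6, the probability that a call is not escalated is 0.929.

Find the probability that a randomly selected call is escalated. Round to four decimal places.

P(T6) = 1 − (0.164 + 0.094 + 0.223 + 0.148 + 0.329) = 0.042.
P(E|T1) = 1 − 0.702 = 0.298.
P(E|T2) = 1 − 0.785 = 0.215.
P(E|T4) = 1 − 0.642 = 0.358.
P(E|T5) = 1 − 0.668 = 0.332.
P(E|T6) = 1 − 0.929 = 0.071.
Using total probability over the partition,
P(E) = P(E|T1)·P(T1) + P(E|T2)·P(T2) + P(E|T3)·P(T3) + P(E|T4)·P(T4) + P(E|T5)·P(T5) + P(E|T6)·P(T6)
      = 0.298·0.164 + 0.215·0.094 + 0.026·0.223 + 0.358·0.148 + 0.332·0.329 + 0.071·0.042
      = 0.048872 + 0.02021 + 0.005798 + 0.052984 + 0.109228 + 0.002982 = 0.240074

0.2401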